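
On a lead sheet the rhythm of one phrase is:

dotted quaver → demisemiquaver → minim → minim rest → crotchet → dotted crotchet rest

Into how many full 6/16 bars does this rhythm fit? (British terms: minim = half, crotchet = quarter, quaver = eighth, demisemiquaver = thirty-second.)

4

One bar of 6/16 = 12 thirty-second notes.
Convert each value to thirty-second notes: dotted quaver = 6; demisemiquaver = 1; minim = 16; minim rest = 16; crotchet = 8; dotted crotchet rest = 12.
Sum: 6 + 1 + 16 + 16 + 8 + 12 = 59.
59 ÷ 12 = 4 complete bars with 11 left over.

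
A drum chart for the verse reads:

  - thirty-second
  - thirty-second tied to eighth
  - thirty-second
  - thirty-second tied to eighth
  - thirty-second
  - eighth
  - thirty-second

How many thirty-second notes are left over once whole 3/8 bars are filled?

6

One bar of 3/8 = 12 thirty-second notes.
Each duration in thirty-second notes: thirty-second = 1; thirty-second tied to eighth (thirty-second + eighth) = 5; thirty-second = 1; thirty-second tied to eighth (thirty-second + eighth) = 5; thirty-second = 1; eighth = 4; thirty-second = 1.
Altogether 1 + 5 + 1 + 5 + 1 + 4 + 1 = 18.
18 ÷ 12 = 1 complete bar with 6 thirty-second notes remaining.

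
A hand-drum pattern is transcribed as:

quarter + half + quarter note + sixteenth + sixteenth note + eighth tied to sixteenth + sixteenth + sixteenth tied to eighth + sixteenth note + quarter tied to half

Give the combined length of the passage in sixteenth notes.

Working in sixteenth notes: quarter = 4; half = 8; quarter note = 4; sixteenth = 1; sixteenth note = 1; eighth tied to sixteenth (eighth + sixteenth) = 3; sixteenth = 1; sixteenth tied to eighth (sixteenth + eighth) = 3; sixteenth note = 1; quarter tied to half (quarter + half) = 12.
Altogether 4 + 8 + 4 + 1 + 1 + 3 + 1 + 3 + 1 + 12 = 38 sixteenth notes.

38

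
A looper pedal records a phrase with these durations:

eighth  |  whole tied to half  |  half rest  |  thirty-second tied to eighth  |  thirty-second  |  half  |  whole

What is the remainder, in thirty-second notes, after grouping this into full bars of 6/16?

2

One bar of 6/16 = 12 thirty-second notes.
Express everything in thirty-second notes: eighth = 4; whole tied to half (whole + half) = 48; half rest = 16; thirty-second tied to eighth (thirty-second + eighth) = 5; thirty-second = 1; half = 16; whole = 32.
Adding: 4 + 48 + 16 + 5 + 1 + 16 + 32 = 122.
122 ÷ 12 = 10 complete bars with 2 thirty-second notes remaining.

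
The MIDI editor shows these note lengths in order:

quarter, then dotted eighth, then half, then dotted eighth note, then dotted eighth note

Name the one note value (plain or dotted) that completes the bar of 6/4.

dotted eighth note

The bar of 6/4 = 24 sixteenth notes.
Convert each value to sixteenth notes: quarter = 4; dotted eighth = 3; half = 8; dotted eighth note = 3; dotted eighth note = 3.
Total: 4 + 3 + 8 + 3 + 3 = 21.
Remaining: 24 − 21 = 3 sixteenth notes, which is a dotted eighth note.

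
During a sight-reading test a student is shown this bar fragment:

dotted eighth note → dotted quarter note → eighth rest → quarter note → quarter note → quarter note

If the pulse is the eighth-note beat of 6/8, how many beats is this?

11.5

One eighth-note beat = 2 sixteenth notes.
Express everything in sixteenth notes: dotted eighth note = 3; dotted quarter note = 6; eighth rest = 2; quarter note = 4; quarter note = 4; quarter note = 4.
Altogether 3 + 6 + 2 + 4 + 4 + 4 = 23.
23 ÷ 2 = 11.5 beats.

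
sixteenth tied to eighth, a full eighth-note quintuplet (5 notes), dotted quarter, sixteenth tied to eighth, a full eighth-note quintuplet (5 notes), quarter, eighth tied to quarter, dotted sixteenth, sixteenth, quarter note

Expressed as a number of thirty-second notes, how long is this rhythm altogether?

89

Express everything in thirty-second notes: sixteenth tied to eighth (sixteenth + eighth) = 6; a full eighth-note quintuplet (5 notes) (five quintuplet eighths span one half) = 16; dotted quarter = 12; sixteenth tied to eighth (sixteenth + eighth) = 6; a full eighth-note quintuplet (5 notes) (five quintuplet eighths span one half) = 16; quarter = 8; eighth tied to quarter (eighth + quarter) = 12; dotted sixteenth = 3; sixteenth = 2; quarter note = 8.
Adding: 6 + 16 + 12 + 6 + 16 + 8 + 12 + 3 + 2 + 8 = 89 thirty-second notes.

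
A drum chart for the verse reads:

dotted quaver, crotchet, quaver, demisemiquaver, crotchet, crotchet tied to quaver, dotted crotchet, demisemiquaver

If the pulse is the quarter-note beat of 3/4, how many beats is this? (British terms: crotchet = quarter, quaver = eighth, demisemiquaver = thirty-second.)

One quarter-note beat = 8 thirty-second notes.
Convert each value to thirty-second notes: dotted quaver = 6; crotchet = 8; quaver = 4; demisemiquaver = 1; crotchet = 8; crotchet tied to quaver (crotchet + quaver) = 12; dotted crotchet = 12; demisemiquaver = 1.
Altogether 6 + 8 + 4 + 1 + 8 + 12 + 12 + 1 = 52.
52 ÷ 8 = 6.5 beats.

6.5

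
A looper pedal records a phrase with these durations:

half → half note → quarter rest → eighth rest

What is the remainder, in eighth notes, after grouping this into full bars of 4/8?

One bar of 4/8 = 4 eighth notes.
Working in eighth notes: half = 4; half note = 4; quarter rest = 2; eighth rest = 1.
Adding: 4 + 4 + 2 + 1 = 11.
11 ÷ 4 = 2 complete bars with 3 eighth notes remaining.

3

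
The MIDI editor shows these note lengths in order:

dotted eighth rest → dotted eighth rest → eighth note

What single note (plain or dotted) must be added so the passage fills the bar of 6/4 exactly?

The bar of 6/4 = 24 sixteenth notes.
Each duration in sixteenth notes: dotted eighth rest = 3; dotted eighth rest = 3; eighth note = 2.
Sum: 3 + 3 + 2 = 8.
Remaining: 24 − 8 = 16 sixteenth notes, which is a whole note.

whole note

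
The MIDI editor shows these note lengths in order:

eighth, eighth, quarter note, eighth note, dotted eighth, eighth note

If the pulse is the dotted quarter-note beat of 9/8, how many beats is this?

2.5

One dotted quarter-note beat = 6 sixteenth notes.
Convert each value to sixteenth notes: eighth = 2; eighth = 2; quarter note = 4; eighth note = 2; dotted eighth = 3; eighth note = 2.
Altogether 2 + 2 + 4 + 2 + 3 + 2 = 15.
15 ÷ 6 = 2.5 beats.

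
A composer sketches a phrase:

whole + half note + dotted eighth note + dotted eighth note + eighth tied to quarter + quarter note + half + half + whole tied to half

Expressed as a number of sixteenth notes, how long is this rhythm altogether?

Each duration in sixteenth notes: whole = 16; half note = 8; dotted eighth note = 3; dotted eighth note = 3; eighth tied to quarter (eighth + quarter) = 6; quarter note = 4; half = 8; half = 8; whole tied to half (whole + half) = 24.
Sum: 16 + 8 + 3 + 3 + 6 + 4 + 8 + 8 + 24 = 80 sixteenth notes.

80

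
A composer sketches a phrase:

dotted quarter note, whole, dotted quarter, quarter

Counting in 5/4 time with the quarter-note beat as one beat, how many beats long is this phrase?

8

One quarter-note beat = 2 eighth notes.
Working in eighth notes: dotted quarter note = 3; whole = 8; dotted quarter = 3; quarter = 2.
Sum: 3 + 8 + 3 + 2 = 16.
16 ÷ 2 = 8 beats.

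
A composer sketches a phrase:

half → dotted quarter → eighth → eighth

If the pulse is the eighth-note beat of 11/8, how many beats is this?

One eighth-note beat = 2 sixteenth notes.
In sixteenth notes: half = 8; dotted quarter = 6; eighth = 2; eighth = 2.
Sum: 8 + 6 + 2 + 2 = 18.
18 ÷ 2 = 9 beats.

9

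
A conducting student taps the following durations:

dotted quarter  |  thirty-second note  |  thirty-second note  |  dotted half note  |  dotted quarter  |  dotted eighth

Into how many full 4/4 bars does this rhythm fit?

One bar of 4/4 = 32 thirty-second notes.
Express everything in thirty-second notes: dotted quarter = 12; thirty-second note = 1; thirty-second note = 1; dotted half note = 24; dotted quarter = 12; dotted eighth = 6.
Sum: 12 + 1 + 1 + 24 + 12 + 6 = 56.
56 ÷ 32 = 1 complete bar with 24 left over.

1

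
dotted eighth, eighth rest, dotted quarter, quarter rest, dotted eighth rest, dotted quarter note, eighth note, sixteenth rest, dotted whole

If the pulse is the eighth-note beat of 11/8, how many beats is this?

One eighth-note beat = 2 sixteenth notes.
Convert each value to sixteenth notes: dotted eighth = 3; eighth rest = 2; dotted quarter = 6; quarter rest = 4; dotted eighth rest = 3; dotted quarter note = 6; eighth note = 2; sixteenth rest = 1; dotted whole = 24.
Adding: 3 + 2 + 6 + 4 + 3 + 6 + 2 + 1 + 24 = 51.
51 ÷ 2 = 25.5 beats.

25.5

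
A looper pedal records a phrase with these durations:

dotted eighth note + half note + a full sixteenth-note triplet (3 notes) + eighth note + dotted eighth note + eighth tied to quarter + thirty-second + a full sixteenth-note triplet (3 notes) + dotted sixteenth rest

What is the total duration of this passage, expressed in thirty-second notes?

In thirty-second notes: dotted eighth note = 6; half note = 16; a full sixteenth-note triplet (3 notes) (three triplet sixteenths span one eighth) = 4; eighth note = 4; dotted eighth note = 6; eighth tied to quarter (eighth + quarter) = 12; thirty-second = 1; a full sixteenth-note triplet (3 notes) (three triplet sixteenths span one eighth) = 4; dotted sixteenth rest = 3.
Altogether 6 + 16 + 4 + 4 + 6 + 12 + 1 + 4 + 3 = 56 thirty-second notes.

56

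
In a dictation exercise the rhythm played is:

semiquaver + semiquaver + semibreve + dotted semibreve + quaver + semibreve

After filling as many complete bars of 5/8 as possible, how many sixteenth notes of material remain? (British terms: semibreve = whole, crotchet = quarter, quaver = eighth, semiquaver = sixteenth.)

0

One bar of 5/8 = 10 sixteenth notes.
Working in sixteenth notes: semiquaver = 1; semiquaver = 1; semibreve = 16; dotted semibreve = 24; quaver = 2; semibreve = 16.
Total: 1 + 1 + 16 + 24 + 2 + 16 = 60.
60 ÷ 10 = 6 complete bars with 0 sixteenth notes remaining.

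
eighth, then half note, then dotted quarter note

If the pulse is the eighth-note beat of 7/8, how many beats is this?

8

One eighth-note beat = 2 sixteenth notes.
Convert each value to sixteenth notes: eighth = 2; half note = 8; dotted quarter note = 6.
Adding: 2 + 8 + 6 = 16.
16 ÷ 2 = 8 beats.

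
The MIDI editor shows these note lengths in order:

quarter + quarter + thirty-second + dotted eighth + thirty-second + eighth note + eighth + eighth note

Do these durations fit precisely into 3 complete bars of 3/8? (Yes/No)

Yes

One bar of 3/8 = 12 thirty-second notes, so 3 bars = 36.
Working in thirty-second notes: quarter = 8; quarter = 8; thirty-second = 1; dotted eighth = 6; thirty-second = 1; eighth note = 4; eighth = 4; eighth note = 4.
Sum: 8 + 8 + 1 + 6 + 1 + 4 + 4 + 4 = 36.
36 equals 36, so the answer is Yes.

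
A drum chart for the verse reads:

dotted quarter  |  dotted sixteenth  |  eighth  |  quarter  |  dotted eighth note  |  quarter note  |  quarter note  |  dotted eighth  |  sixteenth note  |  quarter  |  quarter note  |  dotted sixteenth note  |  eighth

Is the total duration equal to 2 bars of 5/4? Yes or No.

Yes

One bar of 5/4 = 40 thirty-second notes, so 2 bars = 80.
In thirty-second notes: dotted quarter = 12; dotted sixteenth = 3; eighth = 4; quarter = 8; dotted eighth note = 6; quarter note = 8; quarter note = 8; dotted eighth = 6; sixteenth note = 2; quarter = 8; quarter note = 8; dotted sixteenth note = 3; eighth = 4.
Altogether 12 + 3 + 4 + 8 + 6 + 8 + 8 + 6 + 2 + 8 + 8 + 3 + 4 = 80.
80 equals 80, so the answer is Yes.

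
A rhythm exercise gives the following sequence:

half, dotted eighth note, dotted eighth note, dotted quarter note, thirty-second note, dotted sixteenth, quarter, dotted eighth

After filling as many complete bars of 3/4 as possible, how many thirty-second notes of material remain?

One bar of 3/4 = 24 thirty-second notes.
Express everything in thirty-second notes: half = 16; dotted eighth note = 6; dotted eighth note = 6; dotted quarter note = 12; thirty-second note = 1; dotted sixteenth = 3; quarter = 8; dotted eighth = 6.
Sum: 16 + 6 + 6 + 12 + 1 + 3 + 8 + 6 = 58.
58 ÷ 24 = 2 complete bars with 10 thirty-second notes remaining.

10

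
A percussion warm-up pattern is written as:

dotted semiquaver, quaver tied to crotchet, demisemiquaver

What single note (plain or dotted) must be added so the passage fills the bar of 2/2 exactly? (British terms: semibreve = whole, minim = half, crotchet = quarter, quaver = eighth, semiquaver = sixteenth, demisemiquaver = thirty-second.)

half note

The bar of 2/2 = 32 thirty-second notes.
Convert each value to thirty-second notes: dotted semiquaver = 3; quaver tied to crotchet (quaver + crotchet) = 12; demisemiquaver = 1.
Adding: 3 + 12 + 1 = 16.
Remaining: 32 − 16 = 16 thirty-second notes, which is a half note.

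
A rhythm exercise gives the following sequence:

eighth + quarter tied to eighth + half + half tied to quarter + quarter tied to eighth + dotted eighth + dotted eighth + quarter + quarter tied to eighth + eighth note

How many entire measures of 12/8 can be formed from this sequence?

One bar of 12/8 = 24 sixteenth notes.
Each duration in sixteenth notes: eighth = 2; quarter tied to eighth (quarter + eighth) = 6; half = 8; half tied to quarter (half + quarter) = 12; quarter tied to eighth (quarter + eighth) = 6; dotted eighth = 3; dotted eighth = 3; quarter = 4; quarter tied to eighth (quarter + eighth) = 6; eighth note = 2.
Altogether 2 + 6 + 8 + 12 + 6 + 3 + 3 + 4 + 6 + 2 = 52.
52 ÷ 24 = 2 complete bars with 4 left over.

2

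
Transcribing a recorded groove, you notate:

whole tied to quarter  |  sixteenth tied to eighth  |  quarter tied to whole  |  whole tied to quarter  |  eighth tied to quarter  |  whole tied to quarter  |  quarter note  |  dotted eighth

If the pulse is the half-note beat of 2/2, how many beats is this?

12

One half-note beat = 8 sixteenth notes.
Convert each value to sixteenth notes: whole tied to quarter (whole + quarter) = 20; sixteenth tied to eighth (sixteenth + eighth) = 3; quarter tied to whole (quarter + whole) = 20; whole tied to quarter (whole + quarter) = 20; eighth tied to quarter (eighth + quarter) = 6; whole tied to quarter (whole + quarter) = 20; quarter note = 4; dotted eighth = 3.
Adding: 20 + 3 + 20 + 20 + 6 + 20 + 4 + 3 = 96.
96 ÷ 8 = 12 beats.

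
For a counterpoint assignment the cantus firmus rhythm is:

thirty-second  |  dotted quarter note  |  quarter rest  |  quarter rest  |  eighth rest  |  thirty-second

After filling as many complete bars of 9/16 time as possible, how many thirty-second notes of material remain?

One bar of 9/16 = 18 thirty-second notes.
In thirty-second notes: thirty-second = 1; dotted quarter note = 12; quarter rest = 8; quarter rest = 8; eighth rest = 4; thirty-second = 1.
Sum: 1 + 12 + 8 + 8 + 4 + 1 = 34.
34 ÷ 18 = 1 complete bar with 16 thirty-second notes remaining.

16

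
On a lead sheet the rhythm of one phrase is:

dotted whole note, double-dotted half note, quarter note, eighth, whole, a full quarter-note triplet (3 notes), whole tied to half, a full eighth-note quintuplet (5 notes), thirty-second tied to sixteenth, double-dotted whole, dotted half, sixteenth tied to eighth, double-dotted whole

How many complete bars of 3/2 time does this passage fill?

One bar of 3/2 = 48 thirty-second notes.
Working in thirty-second notes: dotted whole note = 48; double-dotted half note = 28; quarter note = 8; eighth = 4; whole = 32; a full quarter-note triplet (3 notes) (three triplet quarters span one half) = 16; whole tied to half (whole + half) = 48; a full eighth-note quintuplet (5 notes) (five quintuplet eighths span one half) = 16; thirty-second tied to sixteenth (thirty-second + sixteenth) = 3; double-dotted whole = 56; dotted half = 24; sixteenth tied to eighth (sixteenth + eighth) = 6; double-dotted whole = 56.
Total: 48 + 28 + 8 + 4 + 32 + 16 + 48 + 16 + 3 + 56 + 24 + 6 + 56 = 345.
345 ÷ 48 = 7 complete bars with 9 left over.

7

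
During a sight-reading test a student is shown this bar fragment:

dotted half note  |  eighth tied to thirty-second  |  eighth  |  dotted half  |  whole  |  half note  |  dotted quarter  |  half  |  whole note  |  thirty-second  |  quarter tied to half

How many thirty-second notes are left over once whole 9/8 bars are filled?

One bar of 9/8 = 36 thirty-second notes.
Express everything in thirty-second notes: dotted half note = 24; eighth tied to thirty-second (eighth + thirty-second) = 5; eighth = 4; dotted half = 24; whole = 32; half note = 16; dotted quarter = 12; half = 16; whole note = 32; thirty-second = 1; quarter tied to half (quarter + half) = 24.
Total: 24 + 5 + 4 + 24 + 32 + 16 + 12 + 16 + 32 + 1 + 24 = 190.
190 ÷ 36 = 5 complete bars with 10 thirty-second notes remaining.

10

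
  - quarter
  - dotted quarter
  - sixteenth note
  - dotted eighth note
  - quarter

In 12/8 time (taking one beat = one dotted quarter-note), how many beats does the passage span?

3

One dotted quarter-note beat = 6 sixteenth notes.
In sixteenth notes: quarter = 4; dotted quarter = 6; sixteenth note = 1; dotted eighth note = 3; quarter = 4.
Altogether 4 + 6 + 1 + 3 + 4 = 18.
18 ÷ 6 = 3 beats.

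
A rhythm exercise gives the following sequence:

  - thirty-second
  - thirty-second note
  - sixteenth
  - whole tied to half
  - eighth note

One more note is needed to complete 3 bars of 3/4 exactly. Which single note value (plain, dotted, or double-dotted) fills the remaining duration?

half note

3 bars of 3/4 = 72 thirty-second notes.
In thirty-second notes: thirty-second = 1; thirty-second note = 1; sixteenth = 2; whole tied to half (whole + half) = 48; eighth note = 4.
Altogether 1 + 1 + 2 + 48 + 4 = 56.
Remaining: 72 − 56 = 16 thirty-second notes, which is a half note.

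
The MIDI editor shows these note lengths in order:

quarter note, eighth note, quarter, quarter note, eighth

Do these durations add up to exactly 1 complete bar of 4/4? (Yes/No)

Yes

One bar of 4/4 = 8 eighth notes.
Convert each value to eighth notes: quarter note = 2; eighth note = 1; quarter = 2; quarter note = 2; eighth = 1.
Altogether 2 + 1 + 2 + 2 + 1 = 8.
8 equals 8, so the answer is Yes.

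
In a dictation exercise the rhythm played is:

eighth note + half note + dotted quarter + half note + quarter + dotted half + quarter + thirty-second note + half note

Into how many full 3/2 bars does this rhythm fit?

2

One bar of 3/2 = 48 thirty-second notes.
In thirty-second notes: eighth note = 4; half note = 16; dotted quarter = 12; half note = 16; quarter = 8; dotted half = 24; quarter = 8; thirty-second note = 1; half note = 16.
Altogether 4 + 16 + 12 + 16 + 8 + 24 + 8 + 1 + 16 = 105.
105 ÷ 48 = 2 complete bars with 9 left over.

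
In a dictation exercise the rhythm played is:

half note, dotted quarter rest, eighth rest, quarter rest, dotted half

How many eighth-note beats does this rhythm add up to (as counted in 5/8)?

One eighth-note beat = 2 sixteenth notes.
Working in sixteenth notes: half note = 8; dotted quarter rest = 6; eighth rest = 2; quarter rest = 4; dotted half = 12.
Adding: 8 + 6 + 2 + 4 + 12 = 32.
32 ÷ 2 = 16 beats.

16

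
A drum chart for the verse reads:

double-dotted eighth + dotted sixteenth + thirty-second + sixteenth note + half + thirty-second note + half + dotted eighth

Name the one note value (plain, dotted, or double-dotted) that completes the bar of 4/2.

dotted quarter note

The bar of 4/2 = 64 thirty-second notes.
Working in thirty-second notes: double-dotted eighth = 7; dotted sixteenth = 3; thirty-second = 1; sixteenth note = 2; half = 16; thirty-second note = 1; half = 16; dotted eighth = 6.
Total: 7 + 3 + 1 + 2 + 16 + 1 + 16 + 6 = 52.
Remaining: 64 − 52 = 12 thirty-second notes, which is a dotted quarter note.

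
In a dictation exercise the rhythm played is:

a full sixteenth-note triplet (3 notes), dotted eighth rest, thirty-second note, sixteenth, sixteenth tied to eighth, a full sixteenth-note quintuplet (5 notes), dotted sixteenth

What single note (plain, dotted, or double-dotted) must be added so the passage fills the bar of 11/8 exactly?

The bar of 11/8 = 44 thirty-second notes.
In thirty-second notes: a full sixteenth-note triplet (3 notes) (three triplet sixteenths span one eighth) = 4; dotted eighth rest = 6; thirty-second note = 1; sixteenth = 2; sixteenth tied to eighth (sixteenth + eighth) = 6; a full sixteenth-note quintuplet (5 notes) (five quintuplet sixteenths span one quarter) = 8; dotted sixteenth = 3.
Sum: 4 + 6 + 1 + 2 + 6 + 8 + 3 = 30.
Remaining: 44 − 30 = 14 thirty-second notes, which is a double-dotted quarter note.

double-dotted quarter note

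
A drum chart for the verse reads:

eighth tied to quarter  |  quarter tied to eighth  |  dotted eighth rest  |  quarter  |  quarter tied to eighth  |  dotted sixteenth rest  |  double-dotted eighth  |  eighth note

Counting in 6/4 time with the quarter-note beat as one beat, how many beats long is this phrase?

8

One quarter-note beat = 8 thirty-second notes.
In thirty-second notes: eighth tied to quarter (eighth + quarter) = 12; quarter tied to eighth (quarter + eighth) = 12; dotted eighth rest = 6; quarter = 8; quarter tied to eighth (quarter + eighth) = 12; dotted sixteenth rest = 3; double-dotted eighth = 7; eighth note = 4.
Total: 12 + 12 + 6 + 8 + 12 + 3 + 7 + 4 = 64.
64 ÷ 8 = 8 beats.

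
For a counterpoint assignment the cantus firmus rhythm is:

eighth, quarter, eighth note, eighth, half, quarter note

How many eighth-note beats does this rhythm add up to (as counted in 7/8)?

One eighth-note beat = 2 sixteenth notes.
In sixteenth notes: eighth = 2; quarter = 4; eighth note = 2; eighth = 2; half = 8; quarter note = 4.
Total: 2 + 4 + 2 + 2 + 8 + 4 = 22.
22 ÷ 2 = 11 beats.

11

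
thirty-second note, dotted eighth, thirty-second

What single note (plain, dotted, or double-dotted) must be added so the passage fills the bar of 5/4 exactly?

The bar of 5/4 = 40 thirty-second notes.
In thirty-second notes: thirty-second note = 1; dotted eighth = 6; thirty-second = 1.
Altogether 1 + 6 + 1 = 8.
Remaining: 40 − 8 = 32 thirty-second notes, which is a whole note.

whole note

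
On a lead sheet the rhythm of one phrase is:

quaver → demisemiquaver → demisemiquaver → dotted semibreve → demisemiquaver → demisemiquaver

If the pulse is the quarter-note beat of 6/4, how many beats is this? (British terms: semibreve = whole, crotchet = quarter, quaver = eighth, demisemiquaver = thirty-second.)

One quarter-note beat = 8 thirty-second notes.
In thirty-second notes: quaver = 4; demisemiquaver = 1; demisemiquaver = 1; dotted semibreve = 48; demisemiquaver = 1; demisemiquaver = 1.
Sum: 4 + 1 + 1 + 48 + 1 + 1 = 56.
56 ÷ 8 = 7 beats.

7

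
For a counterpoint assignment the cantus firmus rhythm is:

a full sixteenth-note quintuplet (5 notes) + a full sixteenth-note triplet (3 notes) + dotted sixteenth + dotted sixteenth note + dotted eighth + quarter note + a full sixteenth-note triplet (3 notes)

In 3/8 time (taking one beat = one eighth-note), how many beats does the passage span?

9

One eighth-note beat = 4 thirty-second notes.
Express everything in thirty-second notes: a full sixteenth-note quintuplet (5 notes) (five quintuplet sixteenths span one quarter) = 8; a full sixteenth-note triplet (3 notes) (three triplet sixteenths span one eighth) = 4; dotted sixteenth = 3; dotted sixteenth note = 3; dotted eighth = 6; quarter note = 8; a full sixteenth-note triplet (3 notes) (three triplet sixteenths span one eighth) = 4.
Altogether 8 + 4 + 3 + 3 + 6 + 8 + 4 = 36.
36 ÷ 4 = 9 beats.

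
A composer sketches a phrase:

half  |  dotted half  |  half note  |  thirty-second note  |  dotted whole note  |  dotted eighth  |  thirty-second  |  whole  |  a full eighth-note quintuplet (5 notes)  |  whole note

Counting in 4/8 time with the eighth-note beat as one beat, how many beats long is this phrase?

One eighth-note beat = 4 thirty-second notes.
In thirty-second notes: half = 16; dotted half = 24; half note = 16; thirty-second note = 1; dotted whole note = 48; dotted eighth = 6; thirty-second = 1; whole = 32; a full eighth-note quintuplet (5 notes) (five quintuplet eighths span one half) = 16; whole note = 32.
Total: 16 + 24 + 16 + 1 + 48 + 6 + 1 + 32 + 16 + 32 = 192.
192 ÷ 4 = 48 beats.

48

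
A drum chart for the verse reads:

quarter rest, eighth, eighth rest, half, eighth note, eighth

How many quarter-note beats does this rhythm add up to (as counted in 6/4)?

5

One quarter-note beat = 2 eighth notes.
Each duration in eighth notes: quarter rest = 2; eighth = 1; eighth rest = 1; half = 4; eighth note = 1; eighth = 1.
Adding: 2 + 1 + 1 + 4 + 1 + 1 = 10.
10 ÷ 2 = 5 beats.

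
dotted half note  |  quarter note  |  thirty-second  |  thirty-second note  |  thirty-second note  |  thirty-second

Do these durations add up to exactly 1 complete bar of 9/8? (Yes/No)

One bar of 9/8 = 36 thirty-second notes.
Working in thirty-second notes: dotted half note = 24; quarter note = 8; thirty-second = 1; thirty-second note = 1; thirty-second note = 1; thirty-second = 1.
Total: 24 + 8 + 1 + 1 + 1 + 1 = 36.
36 equals 36, so the answer is Yes.

Yes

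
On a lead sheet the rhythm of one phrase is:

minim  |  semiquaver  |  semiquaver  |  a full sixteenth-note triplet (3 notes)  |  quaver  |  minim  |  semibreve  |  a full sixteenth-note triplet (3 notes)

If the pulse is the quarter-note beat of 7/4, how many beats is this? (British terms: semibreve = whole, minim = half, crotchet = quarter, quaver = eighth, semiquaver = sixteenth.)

10

One quarter-note beat = 4 sixteenth notes.
Each duration in sixteenth notes: minim = 8; semiquaver = 1; semiquaver = 1; a full sixteenth-note triplet (3 notes) (three triplet sixteenths span one eighth) = 2; quaver = 2; minim = 8; semibreve = 16; a full sixteenth-note triplet (3 notes) (three triplet sixteenths span one eighth) = 2.
Total: 8 + 1 + 1 + 2 + 2 + 8 + 16 + 2 = 40.
40 ÷ 4 = 10 beats.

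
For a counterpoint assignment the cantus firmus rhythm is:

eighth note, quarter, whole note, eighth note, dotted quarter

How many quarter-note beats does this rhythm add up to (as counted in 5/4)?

One quarter-note beat = 2 eighth notes.
Express everything in eighth notes: eighth note = 1; quarter = 2; whole note = 8; eighth note = 1; dotted quarter = 3.
Total: 1 + 2 + 8 + 1 + 3 = 15.
15 ÷ 2 = 7.5 beats.

7.5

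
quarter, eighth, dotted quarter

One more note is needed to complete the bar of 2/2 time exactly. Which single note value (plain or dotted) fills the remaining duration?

quarter note

The bar of 2/2 = 8 eighth notes.
Convert each value to eighth notes: quarter = 2; eighth = 1; dotted quarter = 3.
Altogether 2 + 1 + 3 = 6.
Remaining: 8 − 6 = 2 eighth notes, which is a quarter note.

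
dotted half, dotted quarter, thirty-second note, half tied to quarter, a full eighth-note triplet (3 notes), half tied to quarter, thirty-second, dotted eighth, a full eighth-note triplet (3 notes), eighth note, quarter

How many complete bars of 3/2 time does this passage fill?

One bar of 3/2 = 48 thirty-second notes.
Working in thirty-second notes: dotted half = 24; dotted quarter = 12; thirty-second note = 1; half tied to quarter (half + quarter) = 24; a full eighth-note triplet (3 notes) (three triplet eighths span one quarter) = 8; half tied to quarter (half + quarter) = 24; thirty-second = 1; dotted eighth = 6; a full eighth-note triplet (3 notes) (three triplet eighths span one quarter) = 8; eighth note = 4; quarter = 8.
Total: 24 + 12 + 1 + 24 + 8 + 24 + 1 + 6 + 8 + 4 + 8 = 120.
120 ÷ 48 = 2 complete bars with 24 left over.

2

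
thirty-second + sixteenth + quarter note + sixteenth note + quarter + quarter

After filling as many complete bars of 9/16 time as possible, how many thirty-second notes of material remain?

11

One bar of 9/16 = 18 thirty-second notes.
Express everything in thirty-second notes: thirty-second = 1; sixteenth = 2; quarter note = 8; sixteenth note = 2; quarter = 8; quarter = 8.
Sum: 1 + 2 + 8 + 2 + 8 + 8 = 29.
29 ÷ 18 = 1 complete bar with 11 thirty-second notes remaining.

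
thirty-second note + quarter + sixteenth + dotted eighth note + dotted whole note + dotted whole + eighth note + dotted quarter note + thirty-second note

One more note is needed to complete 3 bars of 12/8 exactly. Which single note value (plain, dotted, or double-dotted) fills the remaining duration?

double-dotted quarter note

3 bars of 12/8 = 144 thirty-second notes.
In thirty-second notes: thirty-second note = 1; quarter = 8; sixteenth = 2; dotted eighth note = 6; dotted whole note = 48; dotted whole = 48; eighth note = 4; dotted quarter note = 12; thirty-second note = 1.
Total: 1 + 8 + 2 + 6 + 48 + 48 + 4 + 12 + 1 = 130.
Remaining: 144 − 130 = 14 thirty-second notes, which is a double-dotted quarter note.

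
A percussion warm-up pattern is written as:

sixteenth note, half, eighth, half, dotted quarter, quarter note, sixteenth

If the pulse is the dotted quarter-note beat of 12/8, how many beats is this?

One dotted quarter-note beat = 6 sixteenth notes.
Each duration in sixteenth notes: sixteenth note = 1; half = 8; eighth = 2; half = 8; dotted quarter = 6; quarter note = 4; sixteenth = 1.
Adding: 1 + 8 + 2 + 8 + 6 + 4 + 1 = 30.
30 ÷ 6 = 5 beats.

5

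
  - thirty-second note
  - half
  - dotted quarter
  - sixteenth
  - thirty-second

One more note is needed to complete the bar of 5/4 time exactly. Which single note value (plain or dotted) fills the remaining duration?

quarter note

The bar of 5/4 = 40 thirty-second notes.
Convert each value to thirty-second notes: thirty-second note = 1; half = 16; dotted quarter = 12; sixteenth = 2; thirty-second = 1.
Adding: 1 + 16 + 12 + 2 + 1 = 32.
Remaining: 40 − 32 = 8 thirty-second notes, which is a quarter note.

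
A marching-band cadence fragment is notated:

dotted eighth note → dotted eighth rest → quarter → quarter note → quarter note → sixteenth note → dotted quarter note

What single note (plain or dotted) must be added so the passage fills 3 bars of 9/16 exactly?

3 bars of 9/16 = 27 sixteenth notes.
Each duration in sixteenth notes: dotted eighth note = 3; dotted eighth rest = 3; quarter = 4; quarter note = 4; quarter note = 4; sixteenth note = 1; dotted quarter note = 6.
Total: 3 + 3 + 4 + 4 + 4 + 1 + 6 = 25.
Remaining: 27 − 25 = 2 sixteenth notes, which is a eighth note.

eighth note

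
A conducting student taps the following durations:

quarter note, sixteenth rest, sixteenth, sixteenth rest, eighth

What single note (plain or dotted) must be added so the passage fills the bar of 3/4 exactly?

dotted eighth note

The bar of 3/4 = 12 sixteenth notes.
Working in sixteenth notes: quarter note = 4; sixteenth rest = 1; sixteenth = 1; sixteenth rest = 1; eighth = 2.
Altogether 4 + 1 + 1 + 1 + 2 = 9.
Remaining: 12 − 9 = 3 sixteenth notes, which is a dotted eighth note.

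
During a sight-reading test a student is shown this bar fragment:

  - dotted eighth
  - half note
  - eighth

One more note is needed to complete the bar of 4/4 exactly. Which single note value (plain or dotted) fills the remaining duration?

dotted eighth note

The bar of 4/4 = 16 sixteenth notes.
Working in sixteenth notes: dotted eighth = 3; half note = 8; eighth = 2.
Total: 3 + 8 + 2 = 13.
Remaining: 16 − 13 = 3 sixteenth notes, which is a dotted eighth note.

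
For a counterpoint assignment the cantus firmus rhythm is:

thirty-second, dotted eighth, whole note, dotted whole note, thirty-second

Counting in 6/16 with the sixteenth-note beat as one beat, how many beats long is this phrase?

44

One sixteenth-note beat = 2 thirty-second notes.
Express everything in thirty-second notes: thirty-second = 1; dotted eighth = 6; whole note = 32; dotted whole note = 48; thirty-second = 1.
Altogether 1 + 6 + 32 + 48 + 1 = 88.
88 ÷ 2 = 44 beats.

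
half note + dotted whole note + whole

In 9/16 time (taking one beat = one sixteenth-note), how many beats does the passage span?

48

One sixteenth-note beat = 2 thirty-second notes.
Convert each value to thirty-second notes: half note = 16; dotted whole note = 48; whole = 32.
Adding: 16 + 48 + 32 = 96.
96 ÷ 2 = 48 beats.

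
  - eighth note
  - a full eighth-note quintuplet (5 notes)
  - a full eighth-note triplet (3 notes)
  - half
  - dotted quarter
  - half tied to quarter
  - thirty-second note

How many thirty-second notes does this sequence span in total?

81

In thirty-second notes: eighth note = 4; a full eighth-note quintuplet (5 notes) (five quintuplet eighths span one half) = 16; a full eighth-note triplet (3 notes) (three triplet eighths span one quarter) = 8; half = 16; dotted quarter = 12; half tied to quarter (half + quarter) = 24; thirty-second note = 1.
Total: 4 + 16 + 8 + 16 + 12 + 24 + 1 = 81 thirty-second notes.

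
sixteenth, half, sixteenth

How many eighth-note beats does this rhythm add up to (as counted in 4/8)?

5

One eighth-note beat = 2 sixteenth notes.
Each duration in sixteenth notes: sixteenth = 1; half = 8; sixteenth = 1.
Sum: 1 + 8 + 1 = 10.
10 ÷ 2 = 5 beats.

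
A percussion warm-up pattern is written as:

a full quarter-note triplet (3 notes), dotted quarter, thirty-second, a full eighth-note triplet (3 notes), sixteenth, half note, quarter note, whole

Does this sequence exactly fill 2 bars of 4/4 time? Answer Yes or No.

No

One bar of 4/4 = 32 thirty-second notes, so 2 bars = 64.
Each duration in thirty-second notes: a full quarter-note triplet (3 notes) (three triplet quarters span one half) = 16; dotted quarter = 12; thirty-second = 1; a full eighth-note triplet (3 notes) (three triplet eighths span one quarter) = 8; sixteenth = 2; half note = 16; quarter note = 8; whole = 32.
Total: 16 + 12 + 1 + 8 + 2 + 16 + 8 + 32 = 95.
95 exceeds 64, so the answer is No.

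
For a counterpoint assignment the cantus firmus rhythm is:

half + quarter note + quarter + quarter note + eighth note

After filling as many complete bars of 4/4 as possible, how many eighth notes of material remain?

3

One bar of 4/4 = 8 eighth notes.
Convert each value to eighth notes: half = 4; quarter note = 2; quarter = 2; quarter note = 2; eighth note = 1.
Total: 4 + 2 + 2 + 2 + 1 = 11.
11 ÷ 8 = 1 complete bar with 3 eighth notes remaining.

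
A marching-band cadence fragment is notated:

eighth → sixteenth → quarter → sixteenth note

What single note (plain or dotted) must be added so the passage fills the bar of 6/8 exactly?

The bar of 6/8 = 12 sixteenth notes.
In sixteenth notes: eighth = 2; sixteenth = 1; quarter = 4; sixteenth note = 1.
Altogether 2 + 1 + 4 + 1 = 8.
Remaining: 12 − 8 = 4 sixteenth notes, which is a quarter note.

quarter note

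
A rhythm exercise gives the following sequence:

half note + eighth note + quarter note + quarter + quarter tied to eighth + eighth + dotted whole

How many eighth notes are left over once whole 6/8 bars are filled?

One bar of 6/8 = 6 eighth notes.
Each duration in eighth notes: half note = 4; eighth note = 1; quarter note = 2; quarter = 2; quarter tied to eighth (quarter + eighth) = 3; eighth = 1; dotted whole = 12.
Sum: 4 + 1 + 2 + 2 + 3 + 1 + 12 = 25.
25 ÷ 6 = 4 complete bars with 1 eighth note remaining.

1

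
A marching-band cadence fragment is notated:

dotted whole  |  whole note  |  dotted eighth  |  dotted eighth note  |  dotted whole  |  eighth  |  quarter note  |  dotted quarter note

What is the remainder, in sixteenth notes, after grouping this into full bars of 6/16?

One bar of 6/16 = 6 sixteenth notes.
In sixteenth notes: dotted whole = 24; whole note = 16; dotted eighth = 3; dotted eighth note = 3; dotted whole = 24; eighth = 2; quarter note = 4; dotted quarter note = 6.
Total: 24 + 16 + 3 + 3 + 24 + 2 + 4 + 6 = 82.
82 ÷ 6 = 13 complete bars with 4 sixteenth notes remaining.

4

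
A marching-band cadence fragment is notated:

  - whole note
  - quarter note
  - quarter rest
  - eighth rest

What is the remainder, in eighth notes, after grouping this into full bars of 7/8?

One bar of 7/8 = 7 eighth notes.
Express everything in eighth notes: whole note = 8; quarter note = 2; quarter rest = 2; eighth rest = 1.
Sum: 8 + 2 + 2 + 1 = 13.
13 ÷ 7 = 1 complete bar with 6 eighth notes remaining.

6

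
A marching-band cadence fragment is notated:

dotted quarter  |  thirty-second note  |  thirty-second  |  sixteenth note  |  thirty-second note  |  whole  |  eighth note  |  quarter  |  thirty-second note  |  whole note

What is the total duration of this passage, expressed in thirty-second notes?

94

Working in thirty-second notes: dotted quarter = 12; thirty-second note = 1; thirty-second = 1; sixteenth note = 2; thirty-second note = 1; whole = 32; eighth note = 4; quarter = 8; thirty-second note = 1; whole note = 32.
Total: 12 + 1 + 1 + 2 + 1 + 32 + 4 + 8 + 1 + 32 = 94 thirty-second notes.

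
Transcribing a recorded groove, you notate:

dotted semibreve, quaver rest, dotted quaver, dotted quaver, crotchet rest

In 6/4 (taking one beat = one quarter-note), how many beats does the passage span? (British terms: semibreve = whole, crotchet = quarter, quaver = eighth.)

One quarter-note beat = 4 sixteenth notes.
In sixteenth notes: dotted semibreve = 24; quaver rest = 2; dotted quaver = 3; dotted quaver = 3; crotchet rest = 4.
Sum: 24 + 2 + 3 + 3 + 4 = 36.
36 ÷ 4 = 9 beats.

9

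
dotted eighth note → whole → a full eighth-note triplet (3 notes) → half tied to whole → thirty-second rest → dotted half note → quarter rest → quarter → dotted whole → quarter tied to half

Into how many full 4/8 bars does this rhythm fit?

One bar of 4/8 = 16 thirty-second notes.
Working in thirty-second notes: dotted eighth note = 6; whole = 32; a full eighth-note triplet (3 notes) (three triplet eighths span one quarter) = 8; half tied to whole (half + whole) = 48; thirty-second rest = 1; dotted half note = 24; quarter rest = 8; quarter = 8; dotted whole = 48; quarter tied to half (quarter + half) = 24.
Adding: 6 + 32 + 8 + 48 + 1 + 24 + 8 + 8 + 48 + 24 = 207.
207 ÷ 16 = 12 complete bars with 15 left over.

12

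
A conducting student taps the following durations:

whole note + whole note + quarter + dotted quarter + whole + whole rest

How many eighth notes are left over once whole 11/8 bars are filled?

4

One bar of 11/8 = 11 eighth notes.
Working in eighth notes: whole note = 8; whole note = 8; quarter = 2; dotted quarter = 3; whole = 8; whole rest = 8.
Sum: 8 + 8 + 2 + 3 + 8 + 8 = 37.
37 ÷ 11 = 3 complete bars with 4 eighth notes remaining.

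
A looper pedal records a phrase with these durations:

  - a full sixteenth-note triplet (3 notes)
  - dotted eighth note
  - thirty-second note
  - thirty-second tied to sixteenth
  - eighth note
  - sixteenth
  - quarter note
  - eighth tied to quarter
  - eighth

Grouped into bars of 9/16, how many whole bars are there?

2

One bar of 9/16 = 18 thirty-second notes.
In thirty-second notes: a full sixteenth-note triplet (3 notes) (three triplet sixteenths span one eighth) = 4; dotted eighth note = 6; thirty-second note = 1; thirty-second tied to sixteenth (thirty-second + sixteenth) = 3; eighth note = 4; sixteenth = 2; quarter note = 8; eighth tied to quarter (eighth + quarter) = 12; eighth = 4.
Sum: 4 + 6 + 1 + 3 + 4 + 2 + 8 + 12 + 4 = 44.
44 ÷ 18 = 2 complete bars with 8 left over.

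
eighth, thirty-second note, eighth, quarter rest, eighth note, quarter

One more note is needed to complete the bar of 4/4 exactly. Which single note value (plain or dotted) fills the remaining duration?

The bar of 4/4 = 32 thirty-second notes.
Express everything in thirty-second notes: eighth = 4; thirty-second note = 1; eighth = 4; quarter rest = 8; eighth note = 4; quarter = 8.
Adding: 4 + 1 + 4 + 8 + 4 + 8 = 29.
Remaining: 32 − 29 = 3 thirty-second notes, which is a dotted sixteenth note.

dotted sixteenth note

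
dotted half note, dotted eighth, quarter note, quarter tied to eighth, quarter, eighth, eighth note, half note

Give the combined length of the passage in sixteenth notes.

41

Working in sixteenth notes: dotted half note = 12; dotted eighth = 3; quarter note = 4; quarter tied to eighth (quarter + eighth) = 6; quarter = 4; eighth = 2; eighth note = 2; half note = 8.
Altogether 12 + 3 + 4 + 6 + 4 + 2 + 2 + 8 = 41 sixteenth notes.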